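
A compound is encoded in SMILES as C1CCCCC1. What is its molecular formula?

Heavy atoms from the SMILES: 6 C.
Implicit hydrogens by atom environment:
  6 × C: 2 H each → 12
  Total hydrogens = 12.
Molecular formula: C6H12

C6H12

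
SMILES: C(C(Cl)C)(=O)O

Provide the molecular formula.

C3H5ClO2

Heavy atoms from the SMILES: 3 C, 1 Cl, 2 O.
Implicit hydrogens by atom environment:
  1 × C: 3 H
  1 × C: 1 H
  1 × C: no H
  1 × Cl: no H
  1 × O: 1 H
  1 × O: no H
  Total hydrogens = 5.
Molecular formula: C3H5ClO2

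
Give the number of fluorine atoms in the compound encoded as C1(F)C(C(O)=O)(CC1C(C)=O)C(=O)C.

The symbol for fluorine appears 1 time in the SMILES.

1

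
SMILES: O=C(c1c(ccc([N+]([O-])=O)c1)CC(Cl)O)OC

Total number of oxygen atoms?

The symbol for oxygen appears 5 times in the SMILES.

5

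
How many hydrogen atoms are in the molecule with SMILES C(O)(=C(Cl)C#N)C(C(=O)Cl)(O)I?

2

Hydrogens are implicit in SMILES; fill each atom to its normal valence:
  5 × C: no H
  2 × Cl: no H
  2 × O: 1 H each → 2
  1 × I: no H
  1 × N: no H
  1 × O: no H
  Total hydrogens = 2.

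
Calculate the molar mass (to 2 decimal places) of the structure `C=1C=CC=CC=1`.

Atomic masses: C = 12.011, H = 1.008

Molecular formula: C6H6.
M = 6×12.011 + 6×1.008 = 78.11 g/mol.

78.11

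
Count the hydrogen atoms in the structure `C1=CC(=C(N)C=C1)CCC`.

13

Hydrogens are implicit in SMILES; fill each atom to its normal valence:
  4 × C (aromatic): 1 H each → 4
  2 × C: 2 H each → 4
  2 × C (aromatic): no H
  1 × C: 3 H
  1 × N: 2 H
  Total hydrogens = 13.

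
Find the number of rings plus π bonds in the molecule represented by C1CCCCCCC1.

Molecular formula from the SMILES: C8H16.
DoU = (2C + 2 + N − H − X)/2 = (2·8 + 2 + 0 − 16 − 0)/2 = 2/2 = 1.
(Structurally: 1 ring(s) + 0 π bond(s) = 1.)

1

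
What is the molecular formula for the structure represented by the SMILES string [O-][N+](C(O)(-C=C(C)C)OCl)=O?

Heavy atoms from the SMILES: 5 C, 1 Cl, 1 N, 4 O.
Implicit hydrogens by atom environment:
  2 × C: 3 H each → 6
  2 × C: no H
  2 × O: no H
  1 × C: 1 H
  1 × Cl: no H
  1 × N (charge +1): no H
  1 × O: 1 H
  1 × O (charge -1): no H
  Total hydrogens = 8.
Molecular formula: C5H8ClNO4

C5H8ClNO4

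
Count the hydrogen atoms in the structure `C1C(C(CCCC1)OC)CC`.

Hydrogens are implicit in SMILES; fill each atom to its normal valence:
  6 × C: 2 H each → 12
  2 × C: 3 H each → 6
  2 × C: 1 H each → 2
  1 × O: no H
  Total hydrogens = 20.

20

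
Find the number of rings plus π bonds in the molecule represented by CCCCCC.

0

Molecular formula from the SMILES: C6H14.
DoU = (2C + 2 + N − H − X)/2 = (2·6 + 2 + 0 − 14 − 0)/2 = 0/2 = 0.
(Structurally: 0 ring(s) + 0 π bond(s) = 0.)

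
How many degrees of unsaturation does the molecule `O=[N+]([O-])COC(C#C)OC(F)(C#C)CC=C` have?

Molecular formula from the SMILES: C10H10FNO4.
DoU = (2C + 2 + N − H − X)/2 = (2·10 + 2 + 1 − 10 − 1)/2 = 12/2 = 6.
(Structurally: 0 ring(s) + 6 π bond(s) = 6.)

6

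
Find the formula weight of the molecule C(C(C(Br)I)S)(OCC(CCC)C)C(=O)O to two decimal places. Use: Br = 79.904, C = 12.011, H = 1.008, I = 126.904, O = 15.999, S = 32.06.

425.12

Molecular formula: C10H18BrIO3S.
M = 1×79.904 + 10×12.011 + 18×1.008 + 1×126.904 + 3×15.999 + 1×32.06 = 425.12 g/mol.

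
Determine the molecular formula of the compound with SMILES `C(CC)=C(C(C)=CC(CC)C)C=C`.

C13H22

Heavy atoms from the SMILES: 13 C.
Implicit hydrogens by atom environment:
  4 × C: 3 H each → 12
  4 × C: 1 H each → 4
  3 × C: 2 H each → 6
  2 × C: no H
  Total hydrogens = 22.
Molecular formula: C13H22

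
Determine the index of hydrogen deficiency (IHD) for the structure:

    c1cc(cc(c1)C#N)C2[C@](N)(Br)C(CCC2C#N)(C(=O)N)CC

Molecular formula from the SMILES: C17H19BrN4O.
DoU = (2C + 2 + N − H − X)/2 = (2·17 + 2 + 4 − 19 − 1)/2 = 20/2 = 10.
(Structurally: 2 ring(s) + 8 π bond(s) = 10.)

10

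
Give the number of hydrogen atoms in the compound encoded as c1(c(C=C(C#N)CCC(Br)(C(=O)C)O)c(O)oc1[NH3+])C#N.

13

Hydrogens are implicit in SMILES; fill each atom to its normal valence:
  5 × C: no H
  4 × C (aromatic): no H
  2 × C: 2 H each → 4
  2 × N: no H
  2 × O: 1 H each → 2
  1 × Br: no H
  1 × C: 3 H
  1 × C: 1 H
  1 × N (charge +1): 3 H
  1 × O (aromatic): no H
  1 × O: no H
  Total hydrogens = 13.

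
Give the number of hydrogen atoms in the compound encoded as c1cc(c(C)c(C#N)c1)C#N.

6

Hydrogens are implicit in SMILES; fill each atom to its normal valence:
  3 × C (aromatic): 1 H each → 3
  3 × C (aromatic): no H
  2 × C: no H
  2 × N: no H
  1 × C: 3 H
  Total hydrogens = 6.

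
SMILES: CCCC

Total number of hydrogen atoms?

Hydrogens are implicit in SMILES; fill each atom to its normal valence:
  2 × C: 3 H each → 6
  2 × C: 2 H each → 4
  Total hydrogens = 10.

10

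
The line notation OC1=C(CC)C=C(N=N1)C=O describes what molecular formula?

Heavy atoms from the SMILES: 7 C, 2 N, 2 O.
Implicit hydrogens by atom environment:
  3 × C (aromatic): no H
  2 × N (aromatic): no H
  1 × C: 3 H
  1 × C: 2 H
  1 × C (aromatic): 1 H
  1 × C: 1 H
  1 × O: 1 H
  1 × O: no H
  Total hydrogens = 8.
Molecular formula: C7H8N2O2

C7H8N2O2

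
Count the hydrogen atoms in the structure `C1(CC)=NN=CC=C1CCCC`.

Hydrogens are implicit in SMILES; fill each atom to its normal valence:
  4 × C: 2 H each → 8
  2 × C: 3 H each → 6
  2 × C (aromatic): 1 H each → 2
  2 × C (aromatic): no H
  2 × N (aromatic): no H
  Total hydrogens = 16.

16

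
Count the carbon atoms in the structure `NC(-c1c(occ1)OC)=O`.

The symbol for carbon appears 6 times in the SMILES. Lowercase c denotes aromatic carbon and counts toward C.

6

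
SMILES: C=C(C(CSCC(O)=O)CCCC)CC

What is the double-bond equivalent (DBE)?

2

Molecular formula from the SMILES: C12H22O2S.
DoU = (2C + 2 + N − H − X)/2 = (2·12 + 2 + 0 − 22 − 0)/2 = 4/2 = 2.
(Structurally: 0 ring(s) + 2 π bond(s) = 2.)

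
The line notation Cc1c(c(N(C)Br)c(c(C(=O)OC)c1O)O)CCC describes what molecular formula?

Heavy atoms from the SMILES: 1 Br, 13 C, 1 N, 4 O.
Implicit hydrogens by atom environment:
  6 × C (aromatic): no H
  4 × C: 3 H each → 12
  2 × C: 2 H each → 4
  2 × O: 1 H each → 2
  2 × O: no H
  1 × Br: no H
  1 × C: no H
  1 × N: no H
  Total hydrogens = 18.
Molecular formula: C13H18BrNO4

C13H18BrNO4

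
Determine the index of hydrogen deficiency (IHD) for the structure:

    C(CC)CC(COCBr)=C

1

Molecular formula from the SMILES: C8H15BrO.
DoU = (2C + 2 + N − H − X)/2 = (2·8 + 2 + 0 − 15 − 1)/2 = 2/2 = 1.
(Structurally: 0 ring(s) + 1 π bond(s) = 1.)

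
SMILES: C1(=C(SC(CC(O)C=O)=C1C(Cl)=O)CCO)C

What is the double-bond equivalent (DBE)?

Molecular formula from the SMILES: C11H13ClO4S.
DoU = (2C + 2 + N − H − X)/2 = (2·11 + 2 + 0 − 13 − 1)/2 = 10/2 = 5.
(Structurally: 1 ring(s) + 4 π bond(s) = 5.)

5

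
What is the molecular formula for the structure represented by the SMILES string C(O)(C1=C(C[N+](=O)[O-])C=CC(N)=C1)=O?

Heavy atoms from the SMILES: 8 C, 2 N, 4 O.
Implicit hydrogens by atom environment:
  3 × C (aromatic): 1 H each → 3
  3 × C (aromatic): no H
  2 × O: no H
  1 × C: 2 H
  1 × C: no H
  1 × N: 2 H
  1 × N (charge +1): no H
  1 × O: 1 H
  1 × O (charge -1): no H
  Total hydrogens = 8.
Molecular formula: C8H8N2O4

C8H8N2O4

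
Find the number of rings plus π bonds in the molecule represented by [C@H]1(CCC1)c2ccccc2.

Molecular formula from the SMILES: C10H12.
DoU = (2C + 2 + N − H − X)/2 = (2·10 + 2 + 0 − 12 − 0)/2 = 10/2 = 5.
(Structurally: 2 ring(s) + 3 π bond(s) = 5.)

5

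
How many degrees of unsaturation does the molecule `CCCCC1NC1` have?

1

Molecular formula from the SMILES: C6H13N.
DoU = (2C + 2 + N − H − X)/2 = (2·6 + 2 + 1 − 13 − 0)/2 = 2/2 = 1.
(Structurally: 1 ring(s) + 0 π bond(s) = 1.)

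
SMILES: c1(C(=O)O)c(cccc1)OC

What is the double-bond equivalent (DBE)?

5

Molecular formula from the SMILES: C8H8O3.
DoU = (2C + 2 + N − H − X)/2 = (2·8 + 2 + 0 − 8 − 0)/2 = 10/2 = 5.
(Structurally: 1 ring(s) + 4 π bond(s) = 5.)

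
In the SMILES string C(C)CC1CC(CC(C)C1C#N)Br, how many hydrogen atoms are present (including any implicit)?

18

Hydrogens are implicit in SMILES; fill each atom to its normal valence:
  4 × C: 2 H each → 8
  4 × C: 1 H each → 4
  2 × C: 3 H each → 6
  1 × Br: no H
  1 × C: no H
  1 × N: no H
  Total hydrogens = 18.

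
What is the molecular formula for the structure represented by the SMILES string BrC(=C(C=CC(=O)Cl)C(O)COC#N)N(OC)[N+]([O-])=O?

C9H9BrClN3O6

Heavy atoms from the SMILES: 1 Br, 9 C, 1 Cl, 3 N, 6 O.
Implicit hydrogens by atom environment:
  4 × C: no H
  4 × O: no H
  3 × C: 1 H each → 3
  2 × N: no H
  1 × Br: no H
  1 × C: 3 H
  1 × C: 2 H
  1 × Cl: no H
  1 × N (charge +1): no H
  1 × O: 1 H
  1 × O (charge -1): no H
  Total hydrogens = 9.
Molecular formula: C9H9BrClN3O6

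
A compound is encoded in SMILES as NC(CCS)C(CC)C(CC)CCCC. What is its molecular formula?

C13H29NS

Heavy atoms from the SMILES: 13 C, 1 N, 1 S.
Implicit hydrogens by atom environment:
  7 × C: 2 H each → 14
  3 × C: 3 H each → 9
  3 × C: 1 H each → 3
  1 × N: 2 H
  1 × S: 1 H
  Total hydrogens = 29.
Molecular formula: C13H29NS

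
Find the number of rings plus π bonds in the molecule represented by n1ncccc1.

Molecular formula from the SMILES: C4H4N2.
DoU = (2C + 2 + N − H − X)/2 = (2·4 + 2 + 2 − 4 − 0)/2 = 8/2 = 4.
(Structurally: 1 ring(s) + 3 π bond(s) = 4.)

4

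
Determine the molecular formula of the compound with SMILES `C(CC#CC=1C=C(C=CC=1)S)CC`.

Heavy atoms from the SMILES: 12 C, 1 S.
Implicit hydrogens by atom environment:
  4 × C (aromatic): 1 H each → 4
  3 × C: 2 H each → 6
  2 × C (aromatic): no H
  2 × C: no H
  1 × C: 3 H
  1 × S: 1 H
  Total hydrogens = 14.
Molecular formula: C12H14S

C12H14S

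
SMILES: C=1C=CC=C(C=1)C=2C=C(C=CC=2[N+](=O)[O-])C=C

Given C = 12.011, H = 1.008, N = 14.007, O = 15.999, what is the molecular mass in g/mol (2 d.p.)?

225.25

Molecular formula: C14H11NO2.
M = 14×12.011 + 11×1.008 + 1×14.007 + 2×15.999 = 225.25 g/mol.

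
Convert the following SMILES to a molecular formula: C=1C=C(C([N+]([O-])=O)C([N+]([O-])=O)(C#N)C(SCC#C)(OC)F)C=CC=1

Heavy atoms from the SMILES: 14 C, 1 F, 3 N, 5 O, 1 S.
Implicit hydrogens by atom environment:
  5 × C (aromatic): 1 H each → 5
  4 × C: no H
  3 × O: no H
  2 × C: 1 H each → 2
  2 × N (charge +1): no H
  2 × O (charge -1): no H
  1 × C: 3 H
  1 × C: 2 H
  1 × C (aromatic): no H
  1 × F: no H
  1 × N: no H
  1 × S: no H
  Total hydrogens = 12.
Molecular formula: C14H12FN3O5S

C14H12FN3O5S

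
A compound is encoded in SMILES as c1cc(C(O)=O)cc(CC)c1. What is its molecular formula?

Heavy atoms from the SMILES: 9 C, 2 O.
Implicit hydrogens by atom environment:
  4 × C (aromatic): 1 H each → 4
  2 × C (aromatic): no H
  1 × C: 3 H
  1 × C: 2 H
  1 × C: no H
  1 × O: 1 H
  1 × O: no H
  Total hydrogens = 10.
Molecular formula: C9H10O2

C9H10O2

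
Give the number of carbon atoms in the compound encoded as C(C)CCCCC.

The symbol for carbon appears 7 times in the SMILES.

7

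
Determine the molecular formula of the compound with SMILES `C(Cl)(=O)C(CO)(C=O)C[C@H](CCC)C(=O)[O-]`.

Heavy atoms from the SMILES: 10 C, 1 Cl, 5 O.
Implicit hydrogens by atom environment:
  4 × C: 2 H each → 8
  3 × C: no H
  3 × O: no H
  2 × C: 1 H each → 2
  1 × C: 3 H
  1 × Cl: no H
  1 × O: 1 H
  1 × O (charge -1): no H
  Total hydrogens = 14.
Net charge -1.
Molecular formula: C10H14ClO5-

C10H14ClO5-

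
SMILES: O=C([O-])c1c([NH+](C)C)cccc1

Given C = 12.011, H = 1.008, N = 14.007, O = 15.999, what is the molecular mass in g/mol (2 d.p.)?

Molecular formula: C9H11NO2.
M = 9×12.011 + 11×1.008 + 1×14.007 + 2×15.999 = 165.19 g/mol.

165.19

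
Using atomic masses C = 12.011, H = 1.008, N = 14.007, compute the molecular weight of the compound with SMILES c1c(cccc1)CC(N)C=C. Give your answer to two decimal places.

147.22

Molecular formula: C10H13N.
M = 10×12.011 + 13×1.008 + 1×14.007 = 147.22 g/mol.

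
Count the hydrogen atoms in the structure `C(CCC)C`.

12

Hydrogens are implicit in SMILES; fill each atom to its normal valence:
  3 × C: 2 H each → 6
  2 × C: 3 H each → 6
  Total hydrogens = 12.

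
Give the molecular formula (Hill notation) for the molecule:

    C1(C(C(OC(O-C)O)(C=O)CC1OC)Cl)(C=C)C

Heavy atoms from the SMILES: 12 C, 1 Cl, 5 O.
Implicit hydrogens by atom environment:
  5 × C: 1 H each → 5
  4 × O: no H
  3 × C: 3 H each → 9
  2 × C: 2 H each → 4
  2 × C: no H
  1 × Cl: no H
  1 × O: 1 H
  Total hydrogens = 19.
Molecular formula: C12H19ClO5

C12H19ClO5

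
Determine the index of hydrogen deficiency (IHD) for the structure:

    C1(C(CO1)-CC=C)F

Molecular formula from the SMILES: C6H9FO.
DoU = (2C + 2 + N − H − X)/2 = (2·6 + 2 + 0 − 9 − 1)/2 = 4/2 = 2.
(Structurally: 1 ring(s) + 1 π bond(s) = 2.)

2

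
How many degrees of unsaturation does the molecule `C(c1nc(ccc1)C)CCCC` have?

4

Molecular formula from the SMILES: C11H17N.
DoU = (2C + 2 + N − H − X)/2 = (2·11 + 2 + 1 − 17 − 0)/2 = 8/2 = 4.
(Structurally: 1 ring(s) + 3 π bond(s) = 4.)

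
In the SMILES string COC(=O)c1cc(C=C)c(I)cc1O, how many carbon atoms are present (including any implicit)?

10

The symbol for carbon appears 10 times in the SMILES. Lowercase c denotes aromatic carbon and counts toward C.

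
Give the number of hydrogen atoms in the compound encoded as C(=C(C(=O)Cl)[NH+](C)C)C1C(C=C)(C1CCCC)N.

24

Hydrogens are implicit in SMILES; fill each atom to its normal valence:
  4 × C: 2 H each → 8
  4 × C: 1 H each → 4
  3 × C: 3 H each → 9
  3 × C: no H
  1 × Cl: no H
  1 × N: 2 H
  1 × N (charge +1): 1 H
  1 × O: no H
  Total hydrogens = 24.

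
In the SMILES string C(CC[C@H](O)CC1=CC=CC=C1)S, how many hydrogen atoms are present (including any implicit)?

16

Hydrogens are implicit in SMILES; fill each atom to its normal valence:
  5 × C (aromatic): 1 H each → 5
  4 × C: 2 H each → 8
  1 × C: 1 H
  1 × C (aromatic): no H
  1 × O: 1 H
  1 × S: 1 H
  Total hydrogens = 16.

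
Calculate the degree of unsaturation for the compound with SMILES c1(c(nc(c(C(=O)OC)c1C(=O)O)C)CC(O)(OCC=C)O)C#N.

9

Molecular formula from the SMILES: C15H16N2O7.
DoU = (2C + 2 + N − H − X)/2 = (2·15 + 2 + 2 − 16 − 0)/2 = 18/2 = 9.
(Structurally: 1 ring(s) + 8 π bond(s) = 9.)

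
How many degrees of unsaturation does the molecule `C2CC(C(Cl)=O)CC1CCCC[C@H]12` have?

3

Molecular formula from the SMILES: C11H17ClO.
DoU = (2C + 2 + N − H − X)/2 = (2·11 + 2 + 0 − 17 − 1)/2 = 6/2 = 3.
(Structurally: 2 ring(s) + 1 π bond(s) = 3.)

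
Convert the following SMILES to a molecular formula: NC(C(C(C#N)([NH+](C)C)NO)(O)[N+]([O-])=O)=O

Heavy atoms from the SMILES: 6 C, 5 N, 5 O.
Implicit hydrogens by atom environment:
  4 × C: no H
  2 × C: 3 H each → 6
  2 × O: 1 H each → 2
  2 × O: no H
  1 × N: 2 H
  1 × N: 1 H
  1 × N (charge +1): 1 H
  1 × N: no H
  1 × N (charge +1): no H
  1 × O (charge -1): no H
  Total hydrogens = 12.
Net charge +1.
Molecular formula: C6H12N5O5+

C6H12N5O5+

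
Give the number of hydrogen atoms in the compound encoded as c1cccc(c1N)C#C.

Hydrogens are implicit in SMILES; fill each atom to its normal valence:
  4 × C (aromatic): 1 H each → 4
  2 × C (aromatic): no H
  1 × C: 1 H
  1 × C: no H
  1 × N: 2 H
  Total hydrogens = 7.

7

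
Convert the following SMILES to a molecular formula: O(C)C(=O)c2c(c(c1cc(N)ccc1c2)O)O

Heavy atoms from the SMILES: 12 C, 1 N, 4 O.
Implicit hydrogens by atom environment:
  6 × C (aromatic): no H
  4 × C (aromatic): 1 H each → 4
  2 × O: 1 H each → 2
  2 × O: no H
  1 × C: 3 H
  1 × C: no H
  1 × N: 2 H
  Total hydrogens = 11.
Molecular formula: C12H11NO4

C12H11NO4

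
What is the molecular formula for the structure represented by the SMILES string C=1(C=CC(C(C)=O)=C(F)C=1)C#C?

C10H7FO

Heavy atoms from the SMILES: 10 C, 1 F, 1 O.
Implicit hydrogens by atom environment:
  3 × C (aromatic): 1 H each → 3
  3 × C (aromatic): no H
  2 × C: no H
  1 × C: 3 H
  1 × C: 1 H
  1 × F: no H
  1 × O: no H
  Total hydrogens = 7.
Molecular formula: C10H7FO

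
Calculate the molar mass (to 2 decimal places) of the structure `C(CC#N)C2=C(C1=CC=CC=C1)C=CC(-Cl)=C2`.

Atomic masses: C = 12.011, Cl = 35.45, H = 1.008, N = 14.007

241.72

Molecular formula: C15H12ClN.
M = 15×12.011 + 1×35.45 + 12×1.008 + 1×14.007 = 241.72 g/mol.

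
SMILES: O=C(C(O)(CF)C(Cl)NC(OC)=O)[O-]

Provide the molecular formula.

C6H8ClFNO5-

Heavy atoms from the SMILES: 6 C, 1 Cl, 1 F, 1 N, 5 O.
Implicit hydrogens by atom environment:
  3 × C: no H
  3 × O: no H
  1 × C: 3 H
  1 × C: 2 H
  1 × C: 1 H
  1 × Cl: no H
  1 × F: no H
  1 × N: 1 H
  1 × O: 1 H
  1 × O (charge -1): no H
  Total hydrogens = 8.
Net charge -1.
Molecular formula: C6H8ClFNO5-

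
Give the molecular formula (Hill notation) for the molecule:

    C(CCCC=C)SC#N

Heavy atoms from the SMILES: 7 C, 1 N, 1 S.
Implicit hydrogens by atom environment:
  5 × C: 2 H each → 10
  1 × C: 1 H
  1 × C: no H
  1 × N: no H
  1 × S: no H
  Total hydrogens = 11.
Molecular formula: C7H11NS

C7H11NS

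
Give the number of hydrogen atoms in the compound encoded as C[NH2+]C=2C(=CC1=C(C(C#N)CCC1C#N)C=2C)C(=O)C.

18

Hydrogens are implicit in SMILES; fill each atom to its normal valence:
  5 × C (aromatic): no H
  3 × C: 3 H each → 9
  3 × C: no H
  2 × C: 2 H each → 4
  2 × C: 1 H each → 2
  2 × N: no H
  1 × C (aromatic): 1 H
  1 × N (charge +1): 2 H
  1 × O: no H
  Total hydrogens = 18.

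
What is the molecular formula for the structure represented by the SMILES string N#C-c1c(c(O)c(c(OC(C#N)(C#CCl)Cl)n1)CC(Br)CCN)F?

C14H10BrCl2FN4O2

Heavy atoms from the SMILES: 1 Br, 14 C, 2 Cl, 1 F, 4 N, 2 O.
Implicit hydrogens by atom environment:
  5 × C (aromatic): no H
  5 × C: no H
  3 × C: 2 H each → 6
  2 × Cl: no H
  2 × N: no H
  1 × Br: no H
  1 × C: 1 H
  1 × F: no H
  1 × N: 2 H
  1 × N (aromatic): no H
  1 × O: 1 H
  1 × O: no H
  Total hydrogens = 10.
Molecular formula: C14H10BrCl2FN4O2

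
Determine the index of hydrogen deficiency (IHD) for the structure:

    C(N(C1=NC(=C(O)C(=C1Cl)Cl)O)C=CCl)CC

Molecular formula from the SMILES: C10H11Cl3N2O2.
DoU = (2C + 2 + N − H − X)/2 = (2·10 + 2 + 2 − 11 − 3)/2 = 10/2 = 5.
(Structurally: 1 ring(s) + 4 π bond(s) = 5.)

5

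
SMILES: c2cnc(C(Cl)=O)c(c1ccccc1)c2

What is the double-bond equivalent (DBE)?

Molecular formula from the SMILES: C12H8ClNO.
DoU = (2C + 2 + N − H − X)/2 = (2·12 + 2 + 1 − 8 − 1)/2 = 18/2 = 9.
(Structurally: 2 ring(s) + 7 π bond(s) = 9.)

9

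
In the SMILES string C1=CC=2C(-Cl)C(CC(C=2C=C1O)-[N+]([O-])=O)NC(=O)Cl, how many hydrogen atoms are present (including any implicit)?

10

Hydrogens are implicit in SMILES; fill each atom to its normal valence:
  3 × C (aromatic): 1 H each → 3
  3 × C: 1 H each → 3
  3 × C (aromatic): no H
  2 × Cl: no H
  2 × O: no H
  1 × C: 2 H
  1 × C: no H
  1 × N: 1 H
  1 × N (charge +1): no H
  1 × O: 1 H
  1 × O (charge -1): no H
  Total hydrogens = 10.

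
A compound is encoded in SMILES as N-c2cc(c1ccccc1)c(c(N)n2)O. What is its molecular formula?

Heavy atoms from the SMILES: 11 C, 3 N, 1 O.
Implicit hydrogens by atom environment:
  6 × C (aromatic): 1 H each → 6
  5 × C (aromatic): no H
  2 × N: 2 H each → 4
  1 × N (aromatic): no H
  1 × O: 1 H
  Total hydrogens = 11.
Molecular formula: C11H11N3O

C11H11N3O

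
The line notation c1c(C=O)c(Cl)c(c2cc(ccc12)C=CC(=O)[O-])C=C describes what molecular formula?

Heavy atoms from the SMILES: 16 C, 1 Cl, 3 O.
Implicit hydrogens by atom environment:
  6 × C (aromatic): no H
  4 × C (aromatic): 1 H each → 4
  4 × C: 1 H each → 4
  2 × O: no H
  1 × C: 2 H
  1 × C: no H
  1 × Cl: no H
  1 × O (charge -1): no H
  Total hydrogens = 10.
Net charge -1.
Molecular formula: C16H10ClO3-

C16H10ClO3-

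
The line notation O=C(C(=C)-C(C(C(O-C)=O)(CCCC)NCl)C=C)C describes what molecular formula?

Heavy atoms from the SMILES: 14 C, 1 Cl, 1 N, 3 O.
Implicit hydrogens by atom environment:
  5 × C: 2 H each → 10
  4 × C: no H
  3 × C: 3 H each → 9
  3 × O: no H
  2 × C: 1 H each → 2
  1 × Cl: no H
  1 × N: 1 H
  Total hydrogens = 22.
Molecular formula: C14H22ClNO3

C14H22ClNO3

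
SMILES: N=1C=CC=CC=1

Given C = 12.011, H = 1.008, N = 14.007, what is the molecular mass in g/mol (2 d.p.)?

79.10

Molecular formula: C5H5N.
M = 5×12.011 + 5×1.008 + 1×14.007 = 79.10 g/mol.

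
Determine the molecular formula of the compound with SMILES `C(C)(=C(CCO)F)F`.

Heavy atoms from the SMILES: 5 C, 2 F, 1 O.
Implicit hydrogens by atom environment:
  2 × C: 2 H each → 4
  2 × C: no H
  2 × F: no H
  1 × C: 3 H
  1 × O: 1 H
  Total hydrogens = 8.
Molecular formula: C5H8F2O

C5H8F2O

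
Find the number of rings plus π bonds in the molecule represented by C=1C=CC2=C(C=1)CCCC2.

Molecular formula from the SMILES: C10H12.
DoU = (2C + 2 + N − H − X)/2 = (2·10 + 2 + 0 − 12 − 0)/2 = 10/2 = 5.
(Structurally: 2 ring(s) + 3 π bond(s) = 5.)

5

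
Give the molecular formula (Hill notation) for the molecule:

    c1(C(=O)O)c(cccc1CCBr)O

Heavy atoms from the SMILES: 1 Br, 9 C, 3 O.
Implicit hydrogens by atom environment:
  3 × C (aromatic): 1 H each → 3
  3 × C (aromatic): no H
  2 × C: 2 H each → 4
  2 × O: 1 H each → 2
  1 × Br: no H
  1 × C: no H
  1 × O: no H
  Total hydrogens = 9.
Molecular formula: C9H9BrO3

C9H9BrO3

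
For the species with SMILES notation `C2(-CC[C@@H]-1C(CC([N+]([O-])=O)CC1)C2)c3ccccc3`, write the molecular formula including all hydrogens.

C16H21NO2

Heavy atoms from the SMILES: 16 C, 1 N, 2 O.
Implicit hydrogens by atom environment:
  6 × C: 2 H each → 12
  5 × C (aromatic): 1 H each → 5
  4 × C: 1 H each → 4
  1 × C (aromatic): no H
  1 × N (charge +1): no H
  1 × O: no H
  1 × O (charge -1): no H
  Total hydrogens = 21.
Molecular formula: C16H21NO2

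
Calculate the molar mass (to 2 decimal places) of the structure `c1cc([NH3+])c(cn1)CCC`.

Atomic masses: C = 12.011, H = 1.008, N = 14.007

Molecular formula: C8H13N2+.
M = 8×12.011 + 13×1.008 + 2×14.007 = 137.21 g/mol.

137.21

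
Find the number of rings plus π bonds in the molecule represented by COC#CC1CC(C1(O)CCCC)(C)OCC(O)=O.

4

Molecular formula from the SMILES: C14H22O5.
DoU = (2C + 2 + N − H − X)/2 = (2·14 + 2 + 0 − 22 − 0)/2 = 8/2 = 4.
(Structurally: 1 ring(s) + 3 π bond(s) = 4.)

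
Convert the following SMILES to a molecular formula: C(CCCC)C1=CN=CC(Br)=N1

C9H13BrN2

Heavy atoms from the SMILES: 1 Br, 9 C, 2 N.
Implicit hydrogens by atom environment:
  4 × C: 2 H each → 8
  2 × C (aromatic): 1 H each → 2
  2 × C (aromatic): no H
  2 × N (aromatic): no H
  1 × Br: no H
  1 × C: 3 H
  Total hydrogens = 13.
Molecular formula: C9H13BrN2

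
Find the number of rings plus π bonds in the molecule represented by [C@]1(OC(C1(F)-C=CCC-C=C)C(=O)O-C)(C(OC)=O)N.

5

Molecular formula from the SMILES: C13H18FNO5.
DoU = (2C + 2 + N − H − X)/2 = (2·13 + 2 + 1 − 18 − 1)/2 = 10/2 = 5.
(Structurally: 1 ring(s) + 4 π bond(s) = 5.)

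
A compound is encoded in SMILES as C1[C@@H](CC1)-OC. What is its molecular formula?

C5H10O

Heavy atoms from the SMILES: 5 C, 1 O.
Implicit hydrogens by atom environment:
  3 × C: 2 H each → 6
  1 × C: 3 H
  1 × C: 1 H
  1 × O: no H
  Total hydrogens = 10.
Molecular formula: C5H10O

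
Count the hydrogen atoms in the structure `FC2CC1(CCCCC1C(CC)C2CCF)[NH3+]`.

26

Hydrogens are implicit in SMILES; fill each atom to its normal valence:
  8 × C: 2 H each → 16
  4 × C: 1 H each → 4
  2 × F: no H
  1 × C: 3 H
  1 × C: no H
  1 × N (charge +1): 3 H
  Total hydrogens = 26.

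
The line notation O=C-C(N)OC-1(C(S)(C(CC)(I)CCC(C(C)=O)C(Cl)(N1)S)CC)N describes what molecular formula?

C15H27ClIN3O3S2

Heavy atoms from the SMILES: 15 C, 1 Cl, 1 I, 3 N, 3 O, 2 S.
Implicit hydrogens by atom environment:
  5 × C: no H
  4 × C: 2 H each → 8
  3 × C: 3 H each → 9
  3 × C: 1 H each → 3
  3 × O: no H
  2 × N: 2 H each → 4
  2 × S: 1 H each → 2
  1 × Cl: no H
  1 × I: no H
  1 × N: 1 H
  Total hydrogens = 27.
Molecular formula: C15H27ClIN3O3S2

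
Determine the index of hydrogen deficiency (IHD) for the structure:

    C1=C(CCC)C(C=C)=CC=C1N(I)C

5

Molecular formula from the SMILES: C12H16IN.
DoU = (2C + 2 + N − H − X)/2 = (2·12 + 2 + 1 − 16 − 1)/2 = 10/2 = 5.
(Structurally: 1 ring(s) + 4 π bond(s) = 5.)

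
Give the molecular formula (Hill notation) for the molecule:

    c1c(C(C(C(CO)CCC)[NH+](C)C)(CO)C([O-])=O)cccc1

Heavy atoms from the SMILES: 17 C, 1 N, 4 O.
Implicit hydrogens by atom environment:
  5 × C (aromatic): 1 H each → 5
  4 × C: 2 H each → 8
  3 × C: 3 H each → 9
  2 × C: 1 H each → 2
  2 × C: no H
  2 × O: 1 H each → 2
  1 × C (aromatic): no H
  1 × N (charge +1): 1 H
  1 × O: no H
  1 × O (charge -1): no H
  Total hydrogens = 27.
Molecular formula: C17H27NO4

C17H27NO4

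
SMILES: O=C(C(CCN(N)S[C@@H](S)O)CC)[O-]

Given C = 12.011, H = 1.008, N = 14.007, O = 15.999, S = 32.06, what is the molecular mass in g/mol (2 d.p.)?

239.33

Molecular formula: C7H15N2O3S2-.
M = 7×12.011 + 15×1.008 + 2×14.007 + 3×15.999 + 2×32.06 = 239.33 g/mol.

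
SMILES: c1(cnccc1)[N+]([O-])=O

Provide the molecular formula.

Heavy atoms from the SMILES: 5 C, 2 N, 2 O.
Implicit hydrogens by atom environment:
  4 × C (aromatic): 1 H each → 4
  1 × C (aromatic): no H
  1 × N (aromatic): no H
  1 × N (charge +1): no H
  1 × O: no H
  1 × O (charge -1): no H
  Total hydrogens = 4.
Molecular formula: C5H4N2O2

C5H4N2O2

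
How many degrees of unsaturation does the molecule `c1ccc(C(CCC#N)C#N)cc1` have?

8

Molecular formula from the SMILES: C11H10N2.
DoU = (2C + 2 + N − H − X)/2 = (2·11 + 2 + 2 − 10 − 0)/2 = 16/2 = 8.
(Structurally: 1 ring(s) + 7 π bond(s) = 8.)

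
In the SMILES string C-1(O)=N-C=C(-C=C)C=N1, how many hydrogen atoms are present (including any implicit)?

Hydrogens are implicit in SMILES; fill each atom to its normal valence:
  2 × C (aromatic): 1 H each → 2
  2 × C (aromatic): no H
  2 × N (aromatic): no H
  1 × C: 2 H
  1 × C: 1 H
  1 × O: 1 H
  Total hydrogens = 6.

6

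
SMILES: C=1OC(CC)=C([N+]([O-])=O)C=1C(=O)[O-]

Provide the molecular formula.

Heavy atoms from the SMILES: 7 C, 1 N, 5 O.
Implicit hydrogens by atom environment:
  3 × C (aromatic): no H
  2 × O: no H
  2 × O (charge -1): no H
  1 × C: 3 H
  1 × C: 2 H
  1 × C (aromatic): 1 H
  1 × C: no H
  1 × N (charge +1): no H
  1 × O (aromatic): no H
  Total hydrogens = 6.
Net charge -1.
Molecular formula: C7H6NO5-

C7H6NO5-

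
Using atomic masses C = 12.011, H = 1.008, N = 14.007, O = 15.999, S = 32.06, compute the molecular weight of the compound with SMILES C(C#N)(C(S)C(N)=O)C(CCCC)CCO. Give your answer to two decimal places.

Molecular formula: C11H20N2O2S.
M = 11×12.011 + 20×1.008 + 2×14.007 + 2×15.999 + 1×32.06 = 244.35 g/mol.

244.35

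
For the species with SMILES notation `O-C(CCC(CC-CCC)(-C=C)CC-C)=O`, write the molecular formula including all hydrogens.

C14H26O2

Heavy atoms from the SMILES: 14 C, 2 O.
Implicit hydrogens by atom environment:
  9 × C: 2 H each → 18
  2 × C: 3 H each → 6
  2 × C: no H
  1 × C: 1 H
  1 × O: 1 H
  1 × O: no H
  Total hydrogens = 26.
Molecular formula: C14H26O2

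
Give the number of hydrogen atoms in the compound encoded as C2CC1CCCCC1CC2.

18

Hydrogens are implicit in SMILES; fill each atom to its normal valence:
  8 × C: 2 H each → 16
  2 × C: 1 H each → 2
  Total hydrogens = 18.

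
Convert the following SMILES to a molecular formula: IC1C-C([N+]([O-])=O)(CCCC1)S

Heavy atoms from the SMILES: 7 C, 1 I, 1 N, 2 O, 1 S.
Implicit hydrogens by atom environment:
  5 × C: 2 H each → 10
  1 × C: 1 H
  1 × C: no H
  1 × I: no H
  1 × N (charge +1): no H
  1 × O: no H
  1 × O (charge -1): no H
  1 × S: 1 H
  Total hydrogens = 12.
Molecular formula: C7H12INO2S

C7H12INO2S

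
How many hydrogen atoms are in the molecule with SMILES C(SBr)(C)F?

Hydrogens are implicit in SMILES; fill each atom to its normal valence:
  1 × Br: no H
  1 × C: 3 H
  1 × C: 1 H
  1 × F: no H
  1 × S: no H
  Total hydrogens = 4.

4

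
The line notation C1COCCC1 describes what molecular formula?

C5H10O

Heavy atoms from the SMILES: 5 C, 1 O.
Implicit hydrogens by atom environment:
  5 × C: 2 H each → 10
  1 × O: no H
  Total hydrogens = 10.
Molecular formula: C5H10O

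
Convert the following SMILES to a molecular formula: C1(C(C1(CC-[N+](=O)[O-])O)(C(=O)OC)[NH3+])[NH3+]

Heavy atoms from the SMILES: 7 C, 3 N, 5 O.
Implicit hydrogens by atom environment:
  3 × C: no H
  3 × O: no H
  2 × C: 2 H each → 4
  2 × N (charge +1): 3 H each → 6
  1 × C: 3 H
  1 × C: 1 H
  1 × N (charge +1): no H
  1 × O: 1 H
  1 × O (charge -1): no H
  Total hydrogens = 15.
Net charge +2.
Molecular formula: [C7H15N3O5]2+

[C7H15N3O5]2+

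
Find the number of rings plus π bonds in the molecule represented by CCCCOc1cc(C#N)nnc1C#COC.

8

Molecular formula from the SMILES: C12H13N3O2.
DoU = (2C + 2 + N − H − X)/2 = (2·12 + 2 + 3 − 13 − 0)/2 = 16/2 = 8.
(Structurally: 1 ring(s) + 7 π bond(s) = 8.)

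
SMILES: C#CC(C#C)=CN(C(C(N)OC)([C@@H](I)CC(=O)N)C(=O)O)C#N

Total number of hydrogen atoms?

Hydrogens are implicit in SMILES; fill each atom to its normal valence:
  7 × C: no H
  5 × C: 1 H each → 5
  3 × O: no H
  2 × N: 2 H each → 4
  2 × N: no H
  1 × C: 3 H
  1 × C: 2 H
  1 × I: no H
  1 × O: 1 H
  Total hydrogens = 15.

15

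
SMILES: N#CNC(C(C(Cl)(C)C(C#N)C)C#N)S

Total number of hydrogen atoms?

11

Hydrogens are implicit in SMILES; fill each atom to its normal valence:
  4 × C: no H
  3 × C: 1 H each → 3
  3 × N: no H
  2 × C: 3 H each → 6
  1 × Cl: no H
  1 × N: 1 H
  1 × S: 1 H
  Total hydrogens = 11.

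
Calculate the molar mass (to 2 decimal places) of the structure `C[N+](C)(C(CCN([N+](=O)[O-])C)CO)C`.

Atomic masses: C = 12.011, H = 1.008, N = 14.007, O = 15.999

206.27

Molecular formula: C8H20N3O3+.
M = 8×12.011 + 20×1.008 + 3×14.007 + 3×15.999 = 206.27 g/mol.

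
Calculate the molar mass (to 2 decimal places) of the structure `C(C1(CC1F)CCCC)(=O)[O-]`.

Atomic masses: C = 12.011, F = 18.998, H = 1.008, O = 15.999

159.18

Molecular formula: C8H12FO2-.
M = 8×12.011 + 1×18.998 + 12×1.008 + 2×15.999 = 159.18 g/mol.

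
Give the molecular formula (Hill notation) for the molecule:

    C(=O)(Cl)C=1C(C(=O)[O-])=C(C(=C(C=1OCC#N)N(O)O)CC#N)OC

Heavy atoms from the SMILES: 13 C, 1 Cl, 3 N, 7 O.
Implicit hydrogens by atom environment:
  6 × C (aromatic): no H
  4 × C: no H
  4 × O: no H
  3 × N: no H
  2 × C: 2 H each → 4
  2 × O: 1 H each → 2
  1 × C: 3 H
  1 × Cl: no H
  1 × O (charge -1): no H
  Total hydrogens = 9.
Net charge -1.
Molecular formula: C13H9ClN3O7-

C13H9ClN3O7-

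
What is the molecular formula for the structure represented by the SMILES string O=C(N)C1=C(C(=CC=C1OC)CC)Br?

Heavy atoms from the SMILES: 1 Br, 10 C, 1 N, 2 O.
Implicit hydrogens by atom environment:
  4 × C (aromatic): no H
  2 × C: 3 H each → 6
  2 × C (aromatic): 1 H each → 2
  2 × O: no H
  1 × Br: no H
  1 × C: 2 H
  1 × C: no H
  1 × N: 2 H
  Total hydrogens = 12.
Molecular formula: C10H12BrNO2

C10H12BrNO2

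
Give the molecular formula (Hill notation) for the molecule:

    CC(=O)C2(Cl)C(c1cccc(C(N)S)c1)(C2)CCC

C15H20ClNOS

Heavy atoms from the SMILES: 15 C, 1 Cl, 1 N, 1 O, 1 S.
Implicit hydrogens by atom environment:
  4 × C (aromatic): 1 H each → 4
  3 × C: 2 H each → 6
  3 × C: no H
  2 × C: 3 H each → 6
  2 × C (aromatic): no H
  1 × C: 1 H
  1 × Cl: no H
  1 × N: 2 H
  1 × O: no H
  1 × S: 1 H
  Total hydrogens = 20.
Molecular formula: C15H20ClNOS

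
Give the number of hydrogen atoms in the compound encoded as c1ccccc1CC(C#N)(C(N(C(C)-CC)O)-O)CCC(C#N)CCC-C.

33

Hydrogens are implicit in SMILES; fill each atom to its normal valence:
  7 × C: 2 H each → 14
  5 × C (aromatic): 1 H each → 5
  3 × C: 3 H each → 9
  3 × C: 1 H each → 3
  3 × C: no H
  3 × N: no H
  2 × O: 1 H each → 2
  1 × C (aromatic): no H
  Total hydrogens = 33.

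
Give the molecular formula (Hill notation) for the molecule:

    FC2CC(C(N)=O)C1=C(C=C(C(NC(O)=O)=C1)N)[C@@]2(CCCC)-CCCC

C20H30FN3O3

Heavy atoms from the SMILES: 20 C, 1 F, 3 N, 3 O.
Implicit hydrogens by atom environment:
  7 × C: 2 H each → 14
  4 × C (aromatic): no H
  3 × C: no H
  2 × C: 3 H each → 6
  2 × C (aromatic): 1 H each → 2
  2 × C: 1 H each → 2
  2 × N: 2 H each → 4
  2 × O: no H
  1 × F: no H
  1 × N: 1 H
  1 × O: 1 H
  Total hydrogens = 30.
Molecular formula: C20H30FN3O3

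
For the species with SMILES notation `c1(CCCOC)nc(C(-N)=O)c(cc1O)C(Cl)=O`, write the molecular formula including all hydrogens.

Heavy atoms from the SMILES: 11 C, 1 Cl, 2 N, 4 O.
Implicit hydrogens by atom environment:
  4 × C (aromatic): no H
  3 × C: 2 H each → 6
  3 × O: no H
  2 × C: no H
  1 × C: 3 H
  1 × C (aromatic): 1 H
  1 × Cl: no H
  1 × N: 2 H
  1 × N (aromatic): no H
  1 × O: 1 H
  Total hydrogens = 13.
Molecular formula: C11H13ClN2O4

C11H13ClN2O4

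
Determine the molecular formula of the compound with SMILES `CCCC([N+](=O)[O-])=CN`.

Heavy atoms from the SMILES: 5 C, 2 N, 2 O.
Implicit hydrogens by atom environment:
  2 × C: 2 H each → 4
  1 × C: 3 H
  1 × C: 1 H
  1 × C: no H
  1 × N: 2 H
  1 × N (charge +1): no H
  1 × O: no H
  1 × O (charge -1): no H
  Total hydrogens = 10.
Molecular formula: C5H10N2O2

C5H10N2O2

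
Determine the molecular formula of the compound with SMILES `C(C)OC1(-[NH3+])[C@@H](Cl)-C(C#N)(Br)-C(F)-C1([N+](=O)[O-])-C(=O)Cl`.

C9H10BrCl2FN3O4+

Heavy atoms from the SMILES: 1 Br, 9 C, 2 Cl, 1 F, 3 N, 4 O.
Implicit hydrogens by atom environment:
  5 × C: no H
  3 × O: no H
  2 × C: 1 H each → 2
  2 × Cl: no H
  1 × Br: no H
  1 × C: 3 H
  1 × C: 2 H
  1 × F: no H
  1 × N (charge +1): 3 H
  1 × N (charge +1): no H
  1 × N: no H
  1 × O (charge -1): no H
  Total hydrogens = 10.
Net charge +1.
Molecular formula: C9H10BrCl2FN3O4+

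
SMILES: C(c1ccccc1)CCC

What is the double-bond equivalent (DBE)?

4

Molecular formula from the SMILES: C10H14.
DoU = (2C + 2 + N − H − X)/2 = (2·10 + 2 + 0 − 14 − 0)/2 = 8/2 = 4.
(Structurally: 1 ring(s) + 3 π bond(s) = 4.)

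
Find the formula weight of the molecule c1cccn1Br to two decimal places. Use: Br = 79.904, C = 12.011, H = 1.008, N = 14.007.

Molecular formula: C4H4BrN.
M = 1×79.904 + 4×12.011 + 4×1.008 + 1×14.007 = 145.99 g/mol.

145.99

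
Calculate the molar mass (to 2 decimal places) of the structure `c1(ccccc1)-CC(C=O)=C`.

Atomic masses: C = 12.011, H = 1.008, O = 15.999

Molecular formula: C10H10O.
M = 10×12.011 + 10×1.008 + 1×15.999 = 146.19 g/mol.

146.19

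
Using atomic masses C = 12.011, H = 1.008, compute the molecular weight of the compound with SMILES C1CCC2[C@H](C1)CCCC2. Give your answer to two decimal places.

Molecular formula: C10H18.
M = 10×12.011 + 18×1.008 = 138.25 g/mol.

138.25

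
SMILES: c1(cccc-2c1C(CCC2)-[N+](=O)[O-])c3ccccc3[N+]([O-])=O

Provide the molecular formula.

C16H14N2O4

Heavy atoms from the SMILES: 16 C, 2 N, 4 O.
Implicit hydrogens by atom environment:
  7 × C (aromatic): 1 H each → 7
  5 × C (aromatic): no H
  3 × C: 2 H each → 6
  2 × N (charge +1): no H
  2 × O: no H
  2 × O (charge -1): no H
  1 × C: 1 H
  Total hydrogens = 14.
Molecular formula: C16H14N2O4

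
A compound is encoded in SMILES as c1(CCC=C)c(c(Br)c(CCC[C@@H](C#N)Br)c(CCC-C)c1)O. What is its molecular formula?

C19H25Br2NO

Heavy atoms from the SMILES: 2 Br, 19 C, 1 N, 1 O.
Implicit hydrogens by atom environment:
  9 × C: 2 H each → 18
  5 × C (aromatic): no H
  2 × Br: no H
  2 × C: 1 H each → 2
  1 × C: 3 H
  1 × C (aromatic): 1 H
  1 × C: no H
  1 × N: no H
  1 × O: 1 H
  Total hydrogens = 25.
Molecular formula: C19H25Br2NO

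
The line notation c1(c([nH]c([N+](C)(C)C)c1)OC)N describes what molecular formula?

Heavy atoms from the SMILES: 8 C, 3 N, 1 O.
Implicit hydrogens by atom environment:
  4 × C: 3 H each → 12
  3 × C (aromatic): no H
  1 × C (aromatic): 1 H
  1 × N: 2 H
  1 × N (aromatic): 1 H
  1 × N (charge +1): no H
  1 × O: no H
  Total hydrogens = 16.
Net charge +1.
Molecular formula: C8H16N3O+

C8H16N3O+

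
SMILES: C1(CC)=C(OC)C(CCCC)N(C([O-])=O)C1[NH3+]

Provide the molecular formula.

C12H22N2O3

Heavy atoms from the SMILES: 12 C, 2 N, 3 O.
Implicit hydrogens by atom environment:
  4 × C: 2 H each → 8
  3 × C: 3 H each → 9
  3 × C: no H
  2 × C: 1 H each → 2
  2 × O: no H
  1 × N (charge +1): 3 H
  1 × N: no H
  1 × O (charge -1): no H
  Total hydrogens = 22.
Molecular formula: C12H22N2O3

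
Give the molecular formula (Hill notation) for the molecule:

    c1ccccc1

Heavy atoms from the SMILES: 6 C.
Implicit hydrogens by atom environment:
  6 × C (aromatic): 1 H each → 6
  Total hydrogens = 6.
Molecular formula: C6H6

C6H6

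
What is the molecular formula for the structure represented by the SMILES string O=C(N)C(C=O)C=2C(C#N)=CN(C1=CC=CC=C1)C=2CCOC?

C17H17N3O3

Heavy atoms from the SMILES: 17 C, 3 N, 3 O.
Implicit hydrogens by atom environment:
  6 × C (aromatic): 1 H each → 6
  4 × C (aromatic): no H
  3 × O: no H
  2 × C: 2 H each → 4
  2 × C: 1 H each → 2
  2 × C: no H
  1 × C: 3 H
  1 × N: 2 H
  1 × N (aromatic): no H
  1 × N: no H
  Total hydrogens = 17.
Molecular formula: C17H17N3O3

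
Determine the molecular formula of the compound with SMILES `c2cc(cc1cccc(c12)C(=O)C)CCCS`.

C15H16OS

Heavy atoms from the SMILES: 15 C, 1 O, 1 S.
Implicit hydrogens by atom environment:
  6 × C (aromatic): 1 H each → 6
  4 × C (aromatic): no H
  3 × C: 2 H each → 6
  1 × C: 3 H
  1 × C: no H
  1 × O: no H
  1 × S: 1 H
  Total hydrogens = 16.
Molecular formula: C15H16OS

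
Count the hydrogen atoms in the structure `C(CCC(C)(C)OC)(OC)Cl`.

17

Hydrogens are implicit in SMILES; fill each atom to its normal valence:
  4 × C: 3 H each → 12
  2 × C: 2 H each → 4
  2 × O: no H
  1 × C: 1 H
  1 × C: no H
  1 × Cl: no H
  Total hydrogens = 17.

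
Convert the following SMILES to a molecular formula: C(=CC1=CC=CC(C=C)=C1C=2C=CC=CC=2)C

Heavy atoms from the SMILES: 17 C.
Implicit hydrogens by atom environment:
  8 × C (aromatic): 1 H each → 8
  4 × C (aromatic): no H
  3 × C: 1 H each → 3
  1 × C: 3 H
  1 × C: 2 H
  Total hydrogens = 16.
Molecular formula: C17H16

C17H16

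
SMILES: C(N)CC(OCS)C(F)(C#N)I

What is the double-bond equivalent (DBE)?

2

Molecular formula from the SMILES: C6H10FIN2OS.
DoU = (2C + 2 + N − H − X)/2 = (2·6 + 2 + 2 − 10 − 2)/2 = 4/2 = 2.
(Structurally: 0 ring(s) + 2 π bond(s) = 2.)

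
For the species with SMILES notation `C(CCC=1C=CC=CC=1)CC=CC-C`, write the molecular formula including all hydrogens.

C14H20

Heavy atoms from the SMILES: 14 C.
Implicit hydrogens by atom environment:
  5 × C: 2 H each → 10
  5 × C (aromatic): 1 H each → 5
  2 × C: 1 H each → 2
  1 × C: 3 H
  1 × C (aromatic): no H
  Total hydrogens = 20.
Molecular formula: C14H20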